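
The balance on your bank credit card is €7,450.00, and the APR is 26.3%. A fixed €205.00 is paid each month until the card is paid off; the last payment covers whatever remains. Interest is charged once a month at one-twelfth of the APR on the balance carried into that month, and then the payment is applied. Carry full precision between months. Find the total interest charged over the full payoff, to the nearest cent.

€7,604.18

Monthly rate r = 26.3%/12 = 2.19167% = 0.0219167.
Payoff takes n = ⌈−ln(1 − rB₀/P)/ln(1+r)⌉ = ⌈73.432⌉ = 74 payments; the last is €89.18.
Total paid = 73·€205.00 + €89.18 = €15,054.18.
Total interest = total paid − principal = €15,054.18 − €7,450.00 = €7,604.18.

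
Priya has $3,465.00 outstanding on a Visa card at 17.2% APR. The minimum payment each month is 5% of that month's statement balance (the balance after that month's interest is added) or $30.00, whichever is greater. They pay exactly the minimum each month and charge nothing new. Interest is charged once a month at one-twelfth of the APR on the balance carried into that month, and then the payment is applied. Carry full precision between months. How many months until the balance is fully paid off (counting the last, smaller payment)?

72 months

Monthly rate r = 17.2%/12 = 1.43333% = 0.0143333.
While 5% of the post-interest balance exceeds $30.00, each month B ← (B·(1+r))·(1 − 0.05), i.e. B shrinks by the factor (1+r)·0.95 = 0.96362.
This holds for months 1–48. Entering month 49 the balance is $584.94; 5% of the post-interest balance is now below $30.00, so the flat $30.00 minimum applies from here.
From month 49 a fixed $30.00 at rate r clears $584.94 in 24 more payments. Total: 48 + 24 = 72 months.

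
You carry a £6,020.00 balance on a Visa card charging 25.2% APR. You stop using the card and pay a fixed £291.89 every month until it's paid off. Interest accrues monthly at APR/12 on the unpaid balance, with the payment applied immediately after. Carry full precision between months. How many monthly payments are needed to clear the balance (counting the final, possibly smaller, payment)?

Monthly rate r = 25.2%/12 = 2.1% = 0.021.
Recurrence: B ← B·(1+r) − £291.89.
Month 1: interest £126.42; balance after payment £5,854.53.
Month 2: interest £122.95; balance after payment £5,685.59.
Closed form: n = −ln(1 − rB₀/P)/ln(1+r) = −ln(0.56689)/ln(1.021) ≈ 27.311, so the balance reaches zero during payment 28.

28 payments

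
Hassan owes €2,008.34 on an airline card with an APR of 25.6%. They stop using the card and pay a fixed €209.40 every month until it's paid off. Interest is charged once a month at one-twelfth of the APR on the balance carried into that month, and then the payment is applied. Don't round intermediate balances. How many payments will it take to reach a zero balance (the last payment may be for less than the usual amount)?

11 payments

Monthly rate r = 25.6%/12 = 2.13333% = 0.0213333.
Recurrence: B ← B·(1+r) − €209.40.
Month 1: interest €42.84; balance after payment €1,841.78.
Month 2: interest €39.29; balance after payment €1,671.68.
Closed form: n = −ln(1 − rB₀/P)/ln(1+r) = −ln(0.79539)/ln(1.02133) ≈ 10.845, so the balance reaches zero during payment 11.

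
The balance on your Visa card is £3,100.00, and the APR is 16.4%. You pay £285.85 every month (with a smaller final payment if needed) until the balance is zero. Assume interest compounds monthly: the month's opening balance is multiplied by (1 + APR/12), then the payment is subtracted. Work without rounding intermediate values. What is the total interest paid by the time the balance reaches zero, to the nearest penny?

£278.46

Monthly rate r = 16.4%/12 = 1.36667% = 0.0136667.
Payoff takes n = ⌈−ln(1 − rB₀/P)/ln(1+r)⌉ = ⌈11.818⌉ = 12 payments; the last is £234.11.
Total paid = 11·£285.85 + £234.11 = £3,378.46.
Total interest = total paid − principal = £3,378.46 − £3,100.00 = £278.46.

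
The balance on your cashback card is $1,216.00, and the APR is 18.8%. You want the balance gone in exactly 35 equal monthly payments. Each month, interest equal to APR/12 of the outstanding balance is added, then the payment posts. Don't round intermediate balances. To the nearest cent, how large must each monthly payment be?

Monthly rate r = 18.8%/12 = 1.56667% = 0.0156667.
Level-payment amortization: P = B₀·r / (1 − (1+r)^(−n)) = 1216.00·0.0156667 / (1 − 1.01567^(−35)).
Denominator 1 − (1+r)^(−35) = 0.419625908.
P = 19.0507 / 0.419625908 ≈ 45.40.

$45.40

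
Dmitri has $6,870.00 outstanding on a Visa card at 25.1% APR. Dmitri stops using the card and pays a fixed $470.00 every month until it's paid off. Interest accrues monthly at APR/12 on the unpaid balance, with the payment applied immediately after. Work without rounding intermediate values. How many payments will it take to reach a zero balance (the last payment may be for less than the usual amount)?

18 months

Monthly rate r = 25.1%/12 = 2.09167% = 0.0209167.
Recurrence: B ← B·(1+r) − $470.00.
Month 1: interest $143.70; balance after payment $6,543.70.
Month 2: interest $136.87; balance after payment $6,210.57.
Closed form: n = −ln(1 − rB₀/P)/ln(1+r) = −ln(0.69426)/ln(1.02092) ≈ 17.628, so the balance reaches zero during payment 18.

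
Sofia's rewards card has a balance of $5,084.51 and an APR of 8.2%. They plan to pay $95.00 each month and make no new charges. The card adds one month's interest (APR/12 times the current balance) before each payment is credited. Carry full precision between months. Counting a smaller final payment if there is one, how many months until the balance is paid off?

67 months

Monthly rate r = 8.2%/12 = 0.683333% = 0.00683333.
Recurrence: B ← B·(1+r) − $95.00.
Month 1: interest $34.74; balance after payment $5,024.25.
Month 2: interest $34.33; balance after payment $4,963.59.
Closed form: n = −ln(1 − rB₀/P)/ln(1+r) = −ln(0.63427)/ln(1.00683) ≈ 66.853, so the balance reaches zero during payment 67.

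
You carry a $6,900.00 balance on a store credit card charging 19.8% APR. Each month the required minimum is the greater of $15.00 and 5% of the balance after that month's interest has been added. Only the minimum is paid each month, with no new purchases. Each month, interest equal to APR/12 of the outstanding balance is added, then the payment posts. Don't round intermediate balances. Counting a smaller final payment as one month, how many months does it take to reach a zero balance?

Monthly rate r = 19.8%/12 = 1.65% = 0.0165.
While 5% of the post-interest balance exceeds $15.00, each month B ← (B·(1+r))·(1 − 0.05), i.e. B shrinks by the factor (1+r)·0.95 = 0.96567.
This holds for months 1–91. Entering month 92 the balance is $287.39; 5% of the post-interest balance is now below $15.00, so the flat $15.00 minimum applies from here.
From month 92 a fixed $15.00 at rate r clears $287.39 in 24 more payments. Total: 91 + 24 = 115 months.

115 months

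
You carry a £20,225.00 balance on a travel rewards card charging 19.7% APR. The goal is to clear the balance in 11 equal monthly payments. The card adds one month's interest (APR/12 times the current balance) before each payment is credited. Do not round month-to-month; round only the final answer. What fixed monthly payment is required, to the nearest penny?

£2,024.65

Monthly rate r = 19.7%/12 = 1.64167% = 0.0164167.
Level-payment amortization: P = B₀·r / (1 − (1+r)^(−n)) = 20225.00·0.0164167 / (1 − 1.01642^(−11)).
Denominator 1 − (1+r)^(−11) = 0.163991978.
P = 332.027 / 0.163991978 ≈ 2024.65.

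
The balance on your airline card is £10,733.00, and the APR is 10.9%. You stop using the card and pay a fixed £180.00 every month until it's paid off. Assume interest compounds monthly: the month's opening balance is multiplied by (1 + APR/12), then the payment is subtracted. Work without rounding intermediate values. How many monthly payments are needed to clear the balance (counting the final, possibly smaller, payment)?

Monthly rate r = 10.9%/12 = 0.908333% = 0.00908333.
Recurrence: B ← B·(1+r) − £180.00.
Month 1: interest £97.49; balance after payment £10,650.49.
Month 2: interest £96.74; balance after payment £10,567.23.
Closed form: n = −ln(1 − rB₀/P)/ln(1+r) = −ln(0.45838)/ln(1.00908) ≈ 86.267, so the balance reaches zero during payment 87.

87 months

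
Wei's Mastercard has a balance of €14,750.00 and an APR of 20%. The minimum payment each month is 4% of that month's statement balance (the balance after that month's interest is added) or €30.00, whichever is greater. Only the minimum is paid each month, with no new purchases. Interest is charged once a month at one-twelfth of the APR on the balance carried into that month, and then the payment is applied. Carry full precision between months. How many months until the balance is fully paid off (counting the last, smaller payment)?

Monthly rate r = 20%/12 = 1.66667% = 0.0166667.
While 4% of the post-interest balance exceeds €30.00, each month B ← (B·(1+r))·(1 − 0.04), i.e. B shrinks by the factor (1+r)·0.96 = 0.976.
This holds for months 1–124. Entering month 125 the balance is €725.39; 4% of the post-interest balance is now below €30.00, so the flat €30.00 minimum applies from here.
From month 125 a fixed €30.00 at rate r clears €725.39 in 32 more payments. Total: 124 + 32 = 156 months.

156 months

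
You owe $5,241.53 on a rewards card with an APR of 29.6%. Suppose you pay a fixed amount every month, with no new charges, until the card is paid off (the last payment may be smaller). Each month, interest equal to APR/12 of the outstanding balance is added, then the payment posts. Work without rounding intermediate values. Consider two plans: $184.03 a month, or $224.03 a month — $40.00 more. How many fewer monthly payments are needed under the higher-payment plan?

Monthly rate r = 29.6%/12 = 2.46667% = 0.0246667.
At $184.03/mo: n = ⌈−ln(1 − rB₀/P)/ln(1+r)⌉ = 50 payments (last $140.30); total interest = total paid − $5,241.53 = $3,916.24.
At $224.03/mo: 36 payments (last $72.28); total interest $2,671.80.
Payments saved = 50 − 36 = 14.

14 fewer payments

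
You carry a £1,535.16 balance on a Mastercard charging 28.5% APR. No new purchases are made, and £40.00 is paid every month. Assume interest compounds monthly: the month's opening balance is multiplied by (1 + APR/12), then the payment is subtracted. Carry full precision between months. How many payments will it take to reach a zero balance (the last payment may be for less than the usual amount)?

104 months

Monthly rate r = 28.5%/12 = 2.375% = 0.02375.
Recurrence: B ← B·(1+r) − £40.00.
Month 1: interest £36.46; balance after payment £1,531.62.
Month 2: interest £36.38; balance after payment £1,528.00.
Closed form: n = −ln(1 − rB₀/P)/ln(1+r) = −ln(0.088499)/ln(1.02375) ≈ 103.303, so the balance reaches zero during payment 104.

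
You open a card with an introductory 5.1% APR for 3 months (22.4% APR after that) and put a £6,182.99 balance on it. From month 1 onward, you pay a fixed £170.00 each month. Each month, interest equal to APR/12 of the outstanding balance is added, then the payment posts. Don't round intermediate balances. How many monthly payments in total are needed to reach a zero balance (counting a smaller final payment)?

Promo months 1–3 at r₀ = 5.1%/12 = 0.00425; months 4+ at r₁ = 22.4%/12 = 0.0186667.
After month 3: iterate B ← B·(1+r₀) − £170.00 for 3 months → £5,749.99.
Then at r₁ with £170.00/mo: n₂ = −ln(1 − r₁·B/P)/ln(1+r₁) ≈ 53.96 → 54 more payments.

57 payments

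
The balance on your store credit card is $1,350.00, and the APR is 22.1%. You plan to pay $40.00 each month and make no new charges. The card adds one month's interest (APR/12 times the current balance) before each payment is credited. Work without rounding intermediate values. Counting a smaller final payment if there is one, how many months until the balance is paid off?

54 payments

Monthly rate r = 22.1%/12 = 1.84167% = 0.0184167.
Recurrence: B ← B·(1+r) − $40.00.
Month 1: interest $24.86; balance after payment $1,334.86.
Month 2: interest $24.58; balance after payment $1,319.45.
Closed form: n = −ln(1 − rB₀/P)/ln(1+r) = −ln(0.37844)/ln(1.01842) ≈ 53.247, so the balance reaches zero during payment 54.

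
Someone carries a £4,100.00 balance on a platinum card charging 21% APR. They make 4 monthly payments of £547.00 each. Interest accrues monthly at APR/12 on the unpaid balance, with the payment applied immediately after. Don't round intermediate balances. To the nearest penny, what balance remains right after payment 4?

£2,148.51

Monthly rate r = 21%/12 = 1.75% = 0.0175.
Each month: B ← B·(1+r) − £547.00.
Month 1: interest £71.75; balance after payment £3,624.75.
Month 2: interest £63.43; balance after payment £3,141.18.
Month 3: interest £54.97; balance after payment £2,649.15.
Month 4: interest £46.36; balance after payment £2,148.51.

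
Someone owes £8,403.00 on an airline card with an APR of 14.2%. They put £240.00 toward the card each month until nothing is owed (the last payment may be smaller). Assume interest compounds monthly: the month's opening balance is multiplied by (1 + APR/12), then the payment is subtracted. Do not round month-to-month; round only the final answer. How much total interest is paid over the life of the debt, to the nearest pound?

£2,512

Monthly rate r = 14.2%/12 = 1.18333% = 0.0118333.
Payoff takes n = ⌈−ln(1 − rB₀/P)/ln(1+r)⌉ = ⌈45.476⌉ = 46 payments; the last is £114.57.
Total paid = 45·£240.00 + £114.57 = £10,914.57.
Total interest = total paid − principal = £10,914.57 − £8,403.00 = £2,511.57.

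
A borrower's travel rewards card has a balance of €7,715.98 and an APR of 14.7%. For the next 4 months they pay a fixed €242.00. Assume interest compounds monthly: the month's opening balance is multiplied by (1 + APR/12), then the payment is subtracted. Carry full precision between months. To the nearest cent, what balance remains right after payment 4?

€7,115.13

Monthly rate r = 14.7%/12 = 1.225% = 0.01225.
Each month: B ← B·(1+r) − €242.00.
Month 1: interest €94.52; balance after payment €7,568.50.
Month 2: interest €92.71; balance after payment €7,419.21.
Month 3: interest €90.89; balance after payment €7,268.10.
Month 4: interest €89.03; balance after payment €7,115.13.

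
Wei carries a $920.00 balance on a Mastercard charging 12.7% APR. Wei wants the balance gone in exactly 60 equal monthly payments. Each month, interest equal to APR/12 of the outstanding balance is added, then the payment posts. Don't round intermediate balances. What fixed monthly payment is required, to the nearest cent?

Monthly rate r = 12.7%/12 = 1.05833% = 0.0105833.
Level-payment amortization: P = B₀·r / (1 − (1+r)^(−n)) = 920.00·0.0105833 / (1 − 1.01058^(−60)).
Denominator 1 − (1+r)^(−60) = 0.46829333.
P = 9.73667 / 0.46829333 ≈ 20.79.

$20.79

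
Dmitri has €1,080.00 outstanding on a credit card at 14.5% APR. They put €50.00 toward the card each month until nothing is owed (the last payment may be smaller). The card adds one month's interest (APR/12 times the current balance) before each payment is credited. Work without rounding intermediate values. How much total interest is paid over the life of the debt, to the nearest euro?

€179

Monthly rate r = 14.5%/12 = 1.20833% = 0.0120833.
Payoff takes n = ⌈−ln(1 − rB₀/P)/ln(1+r)⌉ = ⌈25.182⌉ = 26 payments; the last is €9.14.
Total paid = 25·€50.00 + €9.14 = €1,259.14.
Total interest = total paid − principal = €1,259.14 − €1,080.00 = €179.14.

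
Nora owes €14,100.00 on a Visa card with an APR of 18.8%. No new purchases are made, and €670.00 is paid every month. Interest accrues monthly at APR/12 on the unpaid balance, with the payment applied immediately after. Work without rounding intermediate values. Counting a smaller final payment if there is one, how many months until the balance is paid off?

26 months

Monthly rate r = 18.8%/12 = 1.56667% = 0.0156667.
Recurrence: B ← B·(1+r) − €670.00.
Month 1: interest €220.90; balance after payment €13,650.90.
Month 2: interest €213.86; balance after payment €13,194.76.
Closed form: n = −ln(1 − rB₀/P)/ln(1+r) = −ln(0.6703)/ln(1.01567) ≈ 25.733, so the balance reaches zero during payment 26.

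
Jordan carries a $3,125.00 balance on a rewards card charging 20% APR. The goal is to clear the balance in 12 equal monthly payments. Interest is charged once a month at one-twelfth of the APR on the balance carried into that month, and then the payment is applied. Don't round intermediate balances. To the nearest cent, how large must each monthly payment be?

Monthly rate r = 20%/12 = 1.66667% = 0.0166667.
Level-payment amortization: P = B₀·r / (1 − (1+r)^(−n)) = 3125.00·0.0166667 / (1 − 1.01667^(−12)).
Denominator 1 − (1+r)^(−12) = 0.179918557.
P = 52.0833 / 0.179918557 ≈ 289.48.

$289.48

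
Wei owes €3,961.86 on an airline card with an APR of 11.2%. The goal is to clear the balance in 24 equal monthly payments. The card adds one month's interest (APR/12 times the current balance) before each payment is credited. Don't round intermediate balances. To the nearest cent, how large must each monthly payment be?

Monthly rate r = 11.2%/12 = 0.933333% = 0.00933333.
Level-payment amortization: P = B₀·r / (1 − (1+r)^(−n)) = 3961.86·0.00933333 / (1 − 1.00933^(−24)).
Denominator 1 − (1+r)^(−24) = 0.199854046.
P = 36.9774 / 0.199854046 ≈ 185.02.

€185.02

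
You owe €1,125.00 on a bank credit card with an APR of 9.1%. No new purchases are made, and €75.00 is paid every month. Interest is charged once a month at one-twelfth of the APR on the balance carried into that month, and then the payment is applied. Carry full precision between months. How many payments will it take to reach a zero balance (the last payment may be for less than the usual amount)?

Monthly rate r = 9.1%/12 = 0.758333% = 0.00758333.
Recurrence: B ← B·(1+r) − €75.00.
Month 1: interest €8.53; balance after payment €1,058.53.
Month 2: interest €8.03; balance after payment €991.56.
Closed form: n = −ln(1 − rB₀/P)/ln(1+r) = −ln(0.88625)/ln(1.00758) ≈ 15.984, so the balance reaches zero during payment 16.

16 payments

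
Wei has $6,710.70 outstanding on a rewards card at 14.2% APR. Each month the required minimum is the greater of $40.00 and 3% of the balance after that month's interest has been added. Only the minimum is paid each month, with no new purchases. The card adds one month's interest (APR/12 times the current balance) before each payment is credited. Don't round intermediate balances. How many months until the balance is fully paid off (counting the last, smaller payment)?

Monthly rate r = 14.2%/12 = 1.18333% = 0.0118333.
While 3% of the post-interest balance exceeds $40.00, each month B ← (B·(1+r))·(1 − 0.03), i.e. B shrinks by the factor (1+r)·0.97 = 0.98148.
This holds for months 1–88. Entering month 89 the balance is $1,295.00; 3% of the post-interest balance is now below $40.00, so the flat $40.00 minimum applies from here.
From month 89 a fixed $40.00 at rate r clears $1,295.00 in 42 more payments. Total: 88 + 42 = 130 months.

130 months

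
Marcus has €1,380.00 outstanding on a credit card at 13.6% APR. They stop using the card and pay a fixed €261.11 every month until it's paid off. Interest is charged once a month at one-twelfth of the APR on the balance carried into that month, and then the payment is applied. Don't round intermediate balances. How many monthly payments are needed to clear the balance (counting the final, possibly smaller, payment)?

Monthly rate r = 13.6%/12 = 1.13333% = 0.0113333.
Recurrence: B ← B·(1+r) − €261.11.
Month 1: interest €15.64; balance after payment €1,134.53.
Month 2: interest €12.86; balance after payment €886.28.
Month 3: interest €10.04; balance after payment €635.21.
Month 4: interest €7.20; balance after payment €381.30.
Month 5: interest €4.32; balance after payment €124.51.
Month 6: interest €1.41; balance after payment €0.00.

6 payments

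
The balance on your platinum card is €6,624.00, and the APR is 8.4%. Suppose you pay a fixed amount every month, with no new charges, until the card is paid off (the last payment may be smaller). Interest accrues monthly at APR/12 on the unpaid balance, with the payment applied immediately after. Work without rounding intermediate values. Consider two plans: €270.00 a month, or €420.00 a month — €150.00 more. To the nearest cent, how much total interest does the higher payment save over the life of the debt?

€249.25

Monthly rate r = 8.4%/12 = 0.7% = 0.007.
At €270.00/mo: n = ⌈−ln(1 − rB₀/P)/ln(1+r)⌉ = 28 payments (last €3.05); total interest = total paid − €6,624.00 = €669.05.
At €420.00/mo: 17 payments (last €323.80); total interest €419.80.
Interest saved = €669.05 − €419.80 = €249.25.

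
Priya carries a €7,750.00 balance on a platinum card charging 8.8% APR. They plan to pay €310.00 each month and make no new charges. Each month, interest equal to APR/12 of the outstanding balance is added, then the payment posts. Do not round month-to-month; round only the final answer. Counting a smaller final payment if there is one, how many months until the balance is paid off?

Monthly rate r = 8.8%/12 = 0.733333% = 0.00733333.
Recurrence: B ← B·(1+r) − €310.00.
Month 1: interest €56.83; balance after payment €7,496.83.
Month 2: interest €54.98; balance after payment €7,241.81.
Closed form: n = −ln(1 − rB₀/P)/ln(1+r) = −ln(0.81667)/ln(1.00733) ≈ 27.718, so the balance reaches zero during payment 28.

28 payments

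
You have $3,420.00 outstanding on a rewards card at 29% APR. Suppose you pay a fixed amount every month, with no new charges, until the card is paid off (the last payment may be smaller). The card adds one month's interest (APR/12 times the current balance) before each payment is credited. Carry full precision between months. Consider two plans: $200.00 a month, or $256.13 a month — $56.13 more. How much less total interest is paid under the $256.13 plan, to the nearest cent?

$286.19

Monthly rate r = 29%/12 = 2.41667% = 0.0241667.
At $200.00/mo: n = ⌈−ln(1 − rB₀/P)/ln(1+r)⌉ = 23 payments (last $65.96); total interest = total paid − $3,420.00 = $1,045.96.
At $256.13/mo: 17 payments (last $81.69); total interest $759.77.
Interest saved = $1,045.96 − $759.77 = $286.19.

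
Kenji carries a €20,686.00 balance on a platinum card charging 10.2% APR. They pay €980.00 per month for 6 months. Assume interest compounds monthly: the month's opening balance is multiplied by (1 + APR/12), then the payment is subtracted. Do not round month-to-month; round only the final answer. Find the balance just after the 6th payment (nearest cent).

€15,757.28

Monthly rate r = 10.2%/12 = 0.85% = 0.0085.
Each month: B ← B·(1+r) − €980.00.
Month 1: interest €175.83; balance after payment €19,881.83.
Month 2: interest €169.00; balance after payment €19,070.83.
Month 3: interest €162.10; balance after payment €18,252.93.
Month 4: interest €155.15; balance after payment €17,428.08.
Month 5: interest €148.14; balance after payment €16,596.22.
Month 6: interest €141.07; balance after payment €15,757.28.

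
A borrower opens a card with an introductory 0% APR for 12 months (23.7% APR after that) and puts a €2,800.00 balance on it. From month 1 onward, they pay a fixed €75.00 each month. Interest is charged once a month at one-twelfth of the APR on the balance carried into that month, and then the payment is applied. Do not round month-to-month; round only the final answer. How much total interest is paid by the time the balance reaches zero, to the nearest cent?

€760.85

Promo months 1–12 at r₀ = 0%/12 = 0; months 13+ at r₁ = 23.7%/12 = 0.01975.
After month 12 (no interest yet): B = €2,800.00 − 12·€75.00 = €1,900.00.
Then at r₁ with €75.00/mo: n₂ = −ln(1 − r₁·B/P)/ln(1+r₁) ≈ 35.48 → 36 more payments.
Total paid = 47·€75.00 + €35.85 = €3,560.85; interest = €3,560.85 − €2,800.00 = €760.85.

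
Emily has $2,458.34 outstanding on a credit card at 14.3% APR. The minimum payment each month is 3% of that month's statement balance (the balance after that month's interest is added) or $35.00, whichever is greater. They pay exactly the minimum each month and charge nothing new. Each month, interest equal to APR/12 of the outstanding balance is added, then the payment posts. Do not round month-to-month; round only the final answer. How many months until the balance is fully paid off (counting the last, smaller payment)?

83 months

Monthly rate r = 14.3%/12 = 1.19167% = 0.0119167.
While 3% of the post-interest balance exceeds $35.00, each month B ← (B·(1+r))·(1 − 0.03), i.e. B shrinks by the factor (1+r)·0.97 = 0.98156.
This holds for months 1–41. Entering month 42 the balance is $1,146.09; 3% of the post-interest balance is now below $35.00, so the flat $35.00 minimum applies from here.
From month 42 a fixed $35.00 at rate r clears $1,146.09 in 42 more payments. Total: 41 + 42 = 83 months.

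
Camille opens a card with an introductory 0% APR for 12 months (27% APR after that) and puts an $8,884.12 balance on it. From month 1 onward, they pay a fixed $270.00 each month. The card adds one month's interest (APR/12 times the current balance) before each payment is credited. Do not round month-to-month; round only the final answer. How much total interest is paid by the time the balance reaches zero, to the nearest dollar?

$2,068

Promo months 1–12 at r₀ = 0%/12 = 0; months 13+ at r₁ = 27%/12 = 0.0225.
After month 12 (no interest yet): B = $8,884.12 − 12·$270.00 = $5,644.12.
Then at r₁ with $270.00/mo: n₂ = −ln(1 − r₁·B/P)/ln(1+r₁) ≈ 28.56 → 29 more payments.
Total paid = 40·$270.00 + $152.53 = $10,952.53; interest = $10,952.53 − $8,884.12 = $2,068.41.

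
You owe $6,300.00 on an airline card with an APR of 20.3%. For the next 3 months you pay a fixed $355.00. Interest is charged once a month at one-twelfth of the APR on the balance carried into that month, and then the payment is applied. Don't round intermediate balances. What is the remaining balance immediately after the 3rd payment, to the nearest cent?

Monthly rate r = 20.3%/12 = 1.69167% = 0.0169167.
Each month: B ← B·(1+r) − $355.00.
Month 1: interest $106.58; balance after payment $6,051.57.
Month 2: interest $102.37; balance after payment $5,798.95.
Month 3: interest $98.10; balance after payment $5,542.05.

$5,542.05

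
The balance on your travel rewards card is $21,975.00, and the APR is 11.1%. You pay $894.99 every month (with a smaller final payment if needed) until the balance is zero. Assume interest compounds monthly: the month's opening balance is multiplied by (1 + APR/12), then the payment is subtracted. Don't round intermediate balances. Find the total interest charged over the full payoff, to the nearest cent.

$3,067.31

Monthly rate r = 11.1%/12 = 0.925% = 0.00925.
Payoff takes n = ⌈−ln(1 − rB₀/P)/ln(1+r)⌉ = ⌈27.980⌉ = 28 payments; the last is $877.58.
Total paid = 27·$894.99 + $877.58 = $25,042.31.
Total interest = total paid − principal = $25,042.31 − $21,975.00 = $3,067.31.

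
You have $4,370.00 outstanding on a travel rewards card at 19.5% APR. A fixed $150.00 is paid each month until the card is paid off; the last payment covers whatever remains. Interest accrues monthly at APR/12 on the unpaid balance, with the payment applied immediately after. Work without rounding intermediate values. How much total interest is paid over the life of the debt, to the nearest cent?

$1,598.29

Monthly rate r = 19.5%/12 = 1.625% = 0.01625.
Payoff takes n = ⌈−ln(1 − rB₀/P)/ln(1+r)⌉ = ⌈39.787⌉ = 40 payments; the last is $118.29.
Total paid = 39·$150.00 + $118.29 = $5,968.29.
Total interest = total paid − principal = $5,968.29 − $4,370.00 = $1,598.29.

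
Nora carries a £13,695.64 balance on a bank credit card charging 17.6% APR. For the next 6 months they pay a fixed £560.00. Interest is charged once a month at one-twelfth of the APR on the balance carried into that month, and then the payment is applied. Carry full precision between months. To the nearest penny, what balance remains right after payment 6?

Monthly rate r = 17.6%/12 = 1.46667% = 0.0146667.
Each month: B ← B·(1+r) − £560.00.
Month 1: interest £200.87; balance after payment £13,336.51.
Month 2: interest £195.60; balance after payment £12,972.11.
Month 3: interest £190.26; balance after payment £12,602.37.
Month 4: interest £184.83; balance after payment £12,227.20.
Month 5: interest £179.33; balance after payment £11,846.54.
Month 6: interest £173.75; balance after payment £11,460.29.

£11,460.29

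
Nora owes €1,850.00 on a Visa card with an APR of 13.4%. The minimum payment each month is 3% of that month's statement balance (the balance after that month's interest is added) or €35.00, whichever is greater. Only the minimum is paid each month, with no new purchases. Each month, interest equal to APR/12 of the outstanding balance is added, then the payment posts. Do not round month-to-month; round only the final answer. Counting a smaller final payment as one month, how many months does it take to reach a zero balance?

66 months

Monthly rate r = 13.4%/12 = 1.11667% = 0.0111667.
While 3% of the post-interest balance exceeds €35.00, each month B ← (B·(1+r))·(1 − 0.03), i.e. B shrinks by the factor (1+r)·0.97 = 0.98083.
This holds for months 1–25. Entering month 26 the balance is €1,140.34; 3% of the post-interest balance is now below €35.00, so the flat €35.00 minimum applies from here.
From month 26 a fixed €35.00 at rate r clears €1,140.34 in 41 more payments. Total: 25 + 41 = 66 months.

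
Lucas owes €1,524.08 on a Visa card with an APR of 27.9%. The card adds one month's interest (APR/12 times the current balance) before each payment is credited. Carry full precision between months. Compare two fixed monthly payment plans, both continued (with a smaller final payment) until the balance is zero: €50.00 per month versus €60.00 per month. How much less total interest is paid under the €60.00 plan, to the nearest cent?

Monthly rate r = 27.9%/12 = 2.325% = 0.02325.
At €50.00/mo: n = ⌈−ln(1 − rB₀/P)/ln(1+r)⌉ = 54 payments (last €33.30); total interest = total paid − €1,524.08 = €1,159.22.
At €60.00/mo: 39 payments (last €51.33); total interest €807.25.
Interest saved = €1,159.22 − €807.25 = €351.97.

€351.97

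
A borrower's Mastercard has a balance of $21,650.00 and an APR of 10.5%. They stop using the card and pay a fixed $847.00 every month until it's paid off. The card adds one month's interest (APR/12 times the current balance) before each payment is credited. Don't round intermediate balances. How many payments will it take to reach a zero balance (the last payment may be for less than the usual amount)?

30 payments

Monthly rate r = 10.5%/12 = 0.875% = 0.00875.
Recurrence: B ← B·(1+r) − $847.00.
Month 1: interest $189.44; balance after payment $20,992.44.
Month 2: interest $183.68; balance after payment $20,329.12.
Closed form: n = −ln(1 − rB₀/P)/ln(1+r) = −ln(0.77634)/ln(1.00875) ≈ 29.059, so the balance reaches zero during payment 30.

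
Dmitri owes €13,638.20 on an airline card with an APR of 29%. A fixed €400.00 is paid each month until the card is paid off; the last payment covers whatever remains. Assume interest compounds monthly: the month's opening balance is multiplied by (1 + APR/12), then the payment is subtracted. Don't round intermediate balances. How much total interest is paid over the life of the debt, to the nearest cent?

Monthly rate r = 29%/12 = 2.41667% = 0.0241667.
Payoff takes n = ⌈−ln(1 − rB₀/P)/ln(1+r)⌉ = ⌈72.746⌉ = 73 payments; the last is €299.39.
Total paid = 72·€400.00 + €299.39 = €29,099.39.
Total interest = total paid − principal = €29,099.39 − €13,638.20 = €15,461.19.

€15,461.19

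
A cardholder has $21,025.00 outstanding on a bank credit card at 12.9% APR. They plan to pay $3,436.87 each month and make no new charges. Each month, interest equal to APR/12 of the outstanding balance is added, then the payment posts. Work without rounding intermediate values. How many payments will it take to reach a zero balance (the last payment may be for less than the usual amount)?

Monthly rate r = 12.9%/12 = 1.075% = 0.01075.
Recurrence: B ← B·(1+r) − $3,436.87.
Month 1: interest $226.02; balance after payment $17,814.15.
Month 2: interest $191.50; balance after payment $14,568.78.
Closed form: n = −ln(1 − rB₀/P)/ln(1+r) = −ln(0.93424)/ln(1.01075) ≈ 6.362, so the balance reaches zero during payment 7.

7 payments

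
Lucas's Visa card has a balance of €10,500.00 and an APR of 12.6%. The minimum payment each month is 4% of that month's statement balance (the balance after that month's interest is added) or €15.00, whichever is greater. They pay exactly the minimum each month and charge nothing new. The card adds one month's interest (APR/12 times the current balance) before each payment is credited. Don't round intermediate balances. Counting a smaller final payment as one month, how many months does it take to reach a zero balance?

Monthly rate r = 12.6%/12 = 1.05% = 0.0105.
While 4% of the post-interest balance exceeds €15.00, each month B ← (B·(1+r))·(1 − 0.04), i.e. B shrinks by the factor (1+r)·0.96 = 0.97008.
This holds for months 1–111. Entering month 112 the balance is €360.44; 4% of the post-interest balance is now below €15.00, so the flat €15.00 minimum applies from here.
From month 112 a fixed €15.00 at rate r clears €360.44 in 28 more payments. Total: 111 + 28 = 139 months.

139 months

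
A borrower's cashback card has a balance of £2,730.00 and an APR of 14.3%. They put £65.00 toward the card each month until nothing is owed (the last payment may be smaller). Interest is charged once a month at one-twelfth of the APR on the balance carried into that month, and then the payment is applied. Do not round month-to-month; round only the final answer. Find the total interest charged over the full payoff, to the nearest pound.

£1,079

Monthly rate r = 14.3%/12 = 1.19167% = 0.0119167.
Payoff takes n = ⌈−ln(1 − rB₀/P)/ln(1+r)⌉ = ⌈58.597⌉ = 59 payments; the last is £38.87.
Total paid = 58·£65.00 + £38.87 = £3,808.87.
Total interest = total paid − principal = £3,808.87 − £2,730.00 = £1,078.87.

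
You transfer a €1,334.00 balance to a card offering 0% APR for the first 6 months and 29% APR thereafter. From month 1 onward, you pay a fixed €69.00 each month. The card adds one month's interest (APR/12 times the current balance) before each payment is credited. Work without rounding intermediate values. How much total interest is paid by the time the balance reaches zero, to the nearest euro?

€204

Promo months 1–6 at r₀ = 0%/12 = 0; months 7+ at r₁ = 29%/12 = 0.0241667.
After month 6 (no interest yet): B = €1,334.00 − 6·€69.00 = €920.00.
Then at r₁ with €69.00/mo: n₂ = −ln(1 − r₁·B/P)/ln(1+r₁) ≈ 16.29 → 17 more payments.
Total paid = 22·€69.00 + €20.01 = €1,538.01; interest = €1,538.01 − €1,334.00 = €204.01.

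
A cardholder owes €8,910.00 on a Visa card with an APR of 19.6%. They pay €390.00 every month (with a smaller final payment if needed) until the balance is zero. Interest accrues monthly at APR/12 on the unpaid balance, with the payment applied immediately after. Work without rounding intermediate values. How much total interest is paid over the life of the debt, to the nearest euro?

Monthly rate r = 19.6%/12 = 1.63333% = 0.0163333.
Payoff takes n = ⌈−ln(1 − rB₀/P)/ln(1+r)⌉ = ⌈28.828⌉ = 29 payments; the last is €323.39.
Total paid = 28·€390.00 + €323.39 = €11,243.39.
Total interest = total paid − principal = €11,243.39 − €8,910.00 = €2,333.39.

€2,333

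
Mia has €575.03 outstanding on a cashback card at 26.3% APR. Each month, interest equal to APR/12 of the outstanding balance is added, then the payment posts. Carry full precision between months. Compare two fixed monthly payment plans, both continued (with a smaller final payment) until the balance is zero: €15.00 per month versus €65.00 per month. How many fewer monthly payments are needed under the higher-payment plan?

75 fewer payments

Monthly rate r = 26.3%/12 = 2.19167% = 0.0219167.
At €15.00/mo: n = ⌈−ln(1 − rB₀/P)/ln(1+r)⌉ = 85 payments (last €8.76); total interest = total paid − €575.03 = €693.73.
At €65.00/mo: 10 payments (last €61.24); total interest €71.21.
Payments saved = 85 − 10 = 75.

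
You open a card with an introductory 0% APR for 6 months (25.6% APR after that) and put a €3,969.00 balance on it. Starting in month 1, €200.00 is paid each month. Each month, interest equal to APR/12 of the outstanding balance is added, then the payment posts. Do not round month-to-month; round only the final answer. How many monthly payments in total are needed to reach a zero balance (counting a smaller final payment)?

Promo months 1–6 at r₀ = 0%/12 = 0; months 7+ at r₁ = 25.6%/12 = 0.0213333.
After month 6 (no interest yet): B = €3,969.00 − 6·€200.00 = €2,769.00.
Then at r₁ with €200.00/mo: n₂ = −ln(1 − r₁·B/P)/ln(1+r₁) ≈ 16.58 → 17 more payments.

23 months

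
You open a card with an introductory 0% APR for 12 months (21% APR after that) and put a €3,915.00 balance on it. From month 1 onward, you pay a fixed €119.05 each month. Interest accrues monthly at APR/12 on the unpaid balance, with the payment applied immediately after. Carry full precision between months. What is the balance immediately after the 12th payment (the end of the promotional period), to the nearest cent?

€2,486.40

Promo months 1–12 at r₀ = 0%/12 = 0; months 13+ at r₁ = 21%/12 = 0.0175.
After month 12 (no interest yet): B = €3,915.00 − 12·€119.05 = €2,486.40.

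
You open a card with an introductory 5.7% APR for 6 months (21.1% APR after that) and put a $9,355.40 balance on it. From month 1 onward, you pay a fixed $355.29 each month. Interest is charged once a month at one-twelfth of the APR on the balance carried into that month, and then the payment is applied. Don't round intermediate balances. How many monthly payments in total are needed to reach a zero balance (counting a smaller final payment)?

Promo months 1–6 at r₀ = 5.7%/12 = 0.00475; months 7+ at r₁ = 21.1%/12 = 0.0175833.
After month 6: iterate B ← B·(1+r₀) − $355.29 for 6 months → $7,468.00.
Then at r₁ with $355.29/mo: n₂ = −ln(1 − r₁·B/P)/ln(1+r₁) ≈ 26.47 → 27 more payments.

33 months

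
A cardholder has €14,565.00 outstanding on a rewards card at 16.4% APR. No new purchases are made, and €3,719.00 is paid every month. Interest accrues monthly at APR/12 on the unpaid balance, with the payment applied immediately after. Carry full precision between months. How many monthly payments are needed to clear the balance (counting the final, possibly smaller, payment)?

5 payments

Monthly rate r = 16.4%/12 = 1.36667% = 0.0136667.
Recurrence: B ← B·(1+r) − €3,719.00.
Month 1: interest €199.05; balance after payment €11,045.06.
Month 2: interest €150.95; balance after payment €7,477.00.
Month 3: interest €102.19; balance after payment €3,860.19.
Month 4: interest €52.76; balance after payment €193.95.
Month 5: interest €2.65; balance after payment €0.00.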